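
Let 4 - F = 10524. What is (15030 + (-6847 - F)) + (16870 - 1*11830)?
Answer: 23743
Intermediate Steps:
F = -10520 (F = 4 - 1*10524 = 4 - 10524 = -10520)
(15030 + (-6847 - F)) + (16870 - 1*11830) = (15030 + (-6847 - 1*(-10520))) + (16870 - 1*11830) = (15030 + (-6847 + 10520)) + (16870 - 11830) = (15030 + 3673) + 5040 = 18703 + 5040 = 23743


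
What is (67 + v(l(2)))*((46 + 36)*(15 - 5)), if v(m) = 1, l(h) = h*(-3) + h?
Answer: 55760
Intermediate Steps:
l(h) = -2*h (l(h) = -3*h + h = -2*h)
(67 + v(l(2)))*((46 + 36)*(15 - 5)) = (67 + 1)*((46 + 36)*(15 - 5)) = 68*(82*10) = 68*820 = 55760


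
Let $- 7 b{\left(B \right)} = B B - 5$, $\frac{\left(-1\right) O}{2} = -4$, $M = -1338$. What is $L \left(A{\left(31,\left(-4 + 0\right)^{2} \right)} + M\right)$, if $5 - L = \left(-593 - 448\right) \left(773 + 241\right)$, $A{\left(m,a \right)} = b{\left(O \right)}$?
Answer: $-1421261725$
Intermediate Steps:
$O = 8$ ($O = \left(-2\right) \left(-4\right) = 8$)
$b{\left(B \right)} = \frac{5}{7} - \frac{B^{2}}{7}$ ($b{\left(B \right)} = - \frac{B B - 5}{7} = - \frac{B^{2} - 5}{7} = - \frac{-5 + B^{2}}{7} = \frac{5}{7} - \frac{B^{2}}{7}$)
$A{\left(m,a \right)} = - \frac{59}{7}$ ($A{\left(m,a \right)} = \frac{5}{7} - \frac{8^{2}}{7} = \frac{5}{7} - \frac{64}{7} = - \frac{59}{7}$)
$L = 1055579$ ($L = 5 - \left(-593 - 448\right) \left(773 + 241\right) = 5 - \left(-1041\right) 1014 = 5 - -1055574 = 5 + 1055574 = 1055579$)
$L \left(A{\left(31,\left(-4 + 0\right)^{2} \right)} + M\right) = 1055579 \left(- \frac{59}{7} - 1338\right) = 1055579 \left(- \frac{9425}{7}\right) = -1421261725$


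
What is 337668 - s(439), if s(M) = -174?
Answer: 337842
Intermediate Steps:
337668 - s(439) = 337668 - 1*(-174) = 337668 + 174 = 337842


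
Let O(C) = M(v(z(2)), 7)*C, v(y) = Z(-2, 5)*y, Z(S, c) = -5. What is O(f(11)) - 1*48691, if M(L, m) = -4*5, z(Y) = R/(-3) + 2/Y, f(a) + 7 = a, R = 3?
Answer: -48771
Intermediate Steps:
f(a) = -7 + a
z(Y) = -1 + 2/Y (z(Y) = 3/(-3) + 2/Y = 3*(-⅓) + 2/Y = -1 + 2/Y)
v(y) = -5*y
M(L, m) = -20
O(C) = -20*C
O(f(11)) - 1*48691 = -20*(-7 + 11) - 1*48691 = -20*4 - 48691 = -80 - 48691 = -48771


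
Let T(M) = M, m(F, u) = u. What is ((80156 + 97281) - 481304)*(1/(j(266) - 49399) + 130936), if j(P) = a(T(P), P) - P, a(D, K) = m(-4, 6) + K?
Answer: -1965205687682349/49393 ≈ -3.9787e+10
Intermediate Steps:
a(D, K) = 6 + K
j(P) = 6 (j(P) = (6 + P) - P = 6)
((80156 + 97281) - 481304)*(1/(j(266) - 49399) + 130936) = ((80156 + 97281) - 481304)*(1/(6 - 49399) + 130936) = (177437 - 481304)*(1/(-49393) + 130936) = -303867*(-1/49393 + 130936) = -303867*6467321847/49393 = -1965205687682349/49393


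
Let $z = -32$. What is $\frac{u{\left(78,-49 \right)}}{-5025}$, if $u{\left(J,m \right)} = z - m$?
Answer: $- \frac{17}{5025} \approx -0.0033831$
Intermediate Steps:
$u{\left(J,m \right)} = -32 - m$
$\frac{u{\left(78,-49 \right)}}{-5025} = \frac{-32 - -49}{-5025} = \left(-32 + 49\right) \left(- \frac{1}{5025}\right) = 17 \left(- \frac{1}{5025}\right) = - \frac{17}{5025}$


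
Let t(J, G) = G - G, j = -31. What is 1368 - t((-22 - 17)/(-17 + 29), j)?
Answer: 1368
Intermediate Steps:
t(J, G) = 0
1368 - t((-22 - 17)/(-17 + 29), j) = 1368 - 1*0 = 1368 + 0 = 1368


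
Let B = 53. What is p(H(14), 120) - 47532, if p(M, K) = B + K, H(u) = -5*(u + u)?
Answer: -47359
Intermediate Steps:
H(u) = -10*u
p(M, K) = 53 + K
p(H(14), 120) - 47532 = (53 + 120) - 47532 = 173 - 47532 = -47359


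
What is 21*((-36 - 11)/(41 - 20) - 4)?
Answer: -131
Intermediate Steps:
21*((-36 - 11)/(41 - 20) - 4) = 21*(-47/21 - 4) = 21*(-131/21) = -131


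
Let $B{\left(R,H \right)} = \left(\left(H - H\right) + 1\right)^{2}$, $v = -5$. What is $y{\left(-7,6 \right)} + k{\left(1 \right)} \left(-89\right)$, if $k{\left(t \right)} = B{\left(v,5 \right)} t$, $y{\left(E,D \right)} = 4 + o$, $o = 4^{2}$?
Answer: $-69$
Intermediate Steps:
$o = 16$
$y{\left(E,D \right)} = 20$ ($y{\left(E,D \right)} = 4 + 16 = 20$)
$B{\left(R,H \right)} = 1$ ($B{\left(R,H \right)} = \left(0 + 1\right)^{2} = 1^{2} = 1$)
$k{\left(t \right)} = t$ ($k{\left(t \right)} = 1 t = t$)
$y{\left(-7,6 \right)} + k{\left(1 \right)} \left(-89\right) = 20 + 1 \left(-89\right) = 20 - 89 = -69$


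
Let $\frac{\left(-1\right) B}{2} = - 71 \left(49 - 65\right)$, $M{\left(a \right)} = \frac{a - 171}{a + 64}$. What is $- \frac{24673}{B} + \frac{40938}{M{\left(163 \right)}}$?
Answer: $- \frac{2639166311}{2272} \approx -1.1616 \cdot 10^{6}$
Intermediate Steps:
$M{\left(a \right)} = \frac{-171 + a}{64 + a}$
$B = -2272$ ($B = - 2 \left(- 71 \left(49 - 65\right)\right) = - 2 \left(\left(-71\right) \left(-16\right)\right) = \left(-2\right) 1136 = -2272$)
$- \frac{24673}{B} + \frac{40938}{M{\left(163 \right)}} = - \frac{24673}{-2272} + \frac{40938}{\frac{1}{64 + 163} \left(-171 + 163\right)} = \left(-24673\right) \left(- \frac{1}{2272}\right) + \frac{40938}{\frac{1}{227} \left(-8\right)} = \frac{24673}{2272} + \frac{40938}{\frac{1}{227} \left(-8\right)} = \frac{24673}{2272} + \frac{40938}{- \frac{8}{227}} = \frac{24673}{2272} + 40938 \left(- \frac{227}{8}\right) = \frac{24673}{2272} - \frac{4646463}{4} = - \frac{2639166311}{2272}$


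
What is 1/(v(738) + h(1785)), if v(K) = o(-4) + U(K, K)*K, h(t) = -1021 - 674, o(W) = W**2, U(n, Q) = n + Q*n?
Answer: 1/402490237 ≈ 2.4845e-9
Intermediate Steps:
h(t) = -1695
v(K) = 16 + K**2*(1 + K) (v(K) = (-4)**2 + (K*(1 + K))*K = 16 + K**2*(1 + K))
1/(v(738) + h(1785)) = 1/((16 + 738**2*(1 + 738)) - 1695) = 1/((16 + 544644*739) - 1695) = 1/((16 + 402491916) - 1695) = 1/(402491932 - 1695) = 1/402490237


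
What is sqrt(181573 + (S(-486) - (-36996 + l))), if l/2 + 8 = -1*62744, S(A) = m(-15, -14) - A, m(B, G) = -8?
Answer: sqrt(344551) ≈ 586.98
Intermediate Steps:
S(A) = -8 - A
l = -125504 (l = -16 + 2*(-1*62744) = -16 + 2*(-62744) = -16 - 125488 = -125504)
sqrt(181573 + (S(-486) - (-36996 + l))) = sqrt(181573 + ((-8 - 1*(-486)) - (-36996 - 125504))) = sqrt(181573 + ((-8 + 486) - 1*(-162500))) = sqrt(181573 + (478 + 162500)) = sqrt(181573 + 162978) = sqrt(344551)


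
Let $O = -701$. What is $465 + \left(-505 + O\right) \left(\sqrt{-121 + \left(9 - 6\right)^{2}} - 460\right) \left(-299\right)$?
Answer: $-165872775 + 1442376 i \sqrt{7} \approx -1.6587 \cdot 10^{8} + 3.8162 \cdot 10^{6} i$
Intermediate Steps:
$465 + \left(-505 + O\right) \left(\sqrt{-121 + \left(9 - 6\right)^{2}} - 460\right) \left(-299\right) = 465 + \left(-505 - 701\right) \left(\sqrt{-121 + \left(9 - 6\right)^{2}} - 460\right) \left(-299\right) = 465 + - 1206 \left(\sqrt{-121 + 3^{2}} - 460\right) \left(-299\right) = 465 + - 1206 \left(\sqrt{-121 + 9} - 460\right) \left(-299\right) = 465 + - 1206 \left(\sqrt{-112} - 460\right) \left(-299\right) = 465 + - 1206 \left(4 i \sqrt{7} - 460\right) \left(-299\right) = 465 + - 1206 \left(-460 + 4 i \sqrt{7}\right) \left(-299\right) = 465 + \left(554760 - 4824 i \sqrt{7}\right) \left(-299\right) = 465 - \left(165873240 - 1442376 i \sqrt{7}\right) = -165872775 + 1442376 i \sqrt{7}$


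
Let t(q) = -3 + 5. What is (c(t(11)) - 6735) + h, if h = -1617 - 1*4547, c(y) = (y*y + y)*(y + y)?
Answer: -12875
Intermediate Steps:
t(q) = 2
c(y) = 2*y*(y + y²) (c(y) = (y² + y)*(2*y) = (y + y²)*(2*y) = 2*y*(y + y²))
h = -6164 (h = -1617 - 4547 = -6164)
(c(t(11)) - 6735) + h = (2*2²*(1 + 2) - 6735) - 6164 = (2*4*3 - 6735) - 6164 = (24 - 6735) - 6164 = -6711 - 6164 = -12875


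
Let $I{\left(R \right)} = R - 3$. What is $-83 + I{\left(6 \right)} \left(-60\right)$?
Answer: $-263$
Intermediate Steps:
$I{\left(R \right)} = -3 + R$
$-83 + I{\left(6 \right)} \left(-60\right) = -83 + \left(-3 + 6\right) \left(-60\right) = -83 + 3 \left(-60\right) = -83 - 180 = -263$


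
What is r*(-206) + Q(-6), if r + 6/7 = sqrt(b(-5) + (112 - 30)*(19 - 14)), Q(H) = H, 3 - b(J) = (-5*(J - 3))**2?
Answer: 1194/7 - 206*I*sqrt(1187) ≈ 170.57 - 7097.3*I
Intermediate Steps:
b(J) = 3 - (15 - 5*J)**2 (b(J) = 3 - (-5*(J - 3))**2 = 3 - (-5*(-3 + J))**2 = 3 - (15 - 5*J)**2)
r = -6/7 + I*sqrt(1187) (r = -6/7 + sqrt((3 - 25*(-3 - 5)**2) + (112 - 30)*(19 - 14)) = -6/7 + sqrt((3 - 25*(-8)**2) + 82*5) = -6/7 + sqrt((3 - 25*64) + 410) = -6/7 + sqrt((3 - 1600) + 410) = -6/7 + sqrt(-1597 + 410) = -6/7 + sqrt(-1187) = -6/7 + I*sqrt(1187) ≈ -0.85714 + 34.453*I)
r*(-206) + Q(-6) = (-6/7 + I*sqrt(1187))*(-206) - 6 = (1236/7 - 206*I*sqrt(1187)) - 6 = 1194/7 - 206*I*sqrt(1187)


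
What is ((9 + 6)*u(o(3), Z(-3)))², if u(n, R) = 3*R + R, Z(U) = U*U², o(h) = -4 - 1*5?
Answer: 2624400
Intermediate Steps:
o(h) = -9 (o(h) = -4 - 5 = -9)
Z(U) = U³
u(n, R) = 4*R
((9 + 6)*u(o(3), Z(-3)))² = ((9 + 6)*(4*(-3)³))² = (15*(4*(-27)))² = (15*(-108))² = (-1620)² = 2624400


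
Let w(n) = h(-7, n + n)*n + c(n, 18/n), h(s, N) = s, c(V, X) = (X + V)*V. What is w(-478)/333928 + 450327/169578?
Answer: 7903879775/2359451766 ≈ 3.3499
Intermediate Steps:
c(V, X) = V*(V + X) (c(V, X) = (V + X)*V = V*(V + X))
w(n) = -7*n + n*(n + 18/n)
w(-478)/333928 + 450327/169578 = (18 + (-478)² - 7*(-478))/333928 + 450327/169578 = (18 + 228484 + 3346)*(1/333928) + 450327*(1/169578) = 231848*(1/333928) + 150109/56526 = 28981/41741 + 150109/56526 = 7903879775/2359451766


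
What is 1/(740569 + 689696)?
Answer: 1/1430265 ≈ 6.9917e-7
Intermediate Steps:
1/(740569 + 689696) = 1/1430265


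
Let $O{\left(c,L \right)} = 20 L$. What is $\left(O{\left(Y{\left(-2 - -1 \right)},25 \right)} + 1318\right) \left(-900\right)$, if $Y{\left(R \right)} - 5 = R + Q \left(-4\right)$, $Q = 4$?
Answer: $-1636200$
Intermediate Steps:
$Y{\left(R \right)} = -11 + R$ ($Y{\left(R \right)} = 5 + \left(R + 4 \left(-4\right)\right) = 5 + \left(R - 16\right) = 5 + \left(-16 + R\right) = -11 + R$)
$\left(O{\left(Y{\left(-2 - -1 \right)},25 \right)} + 1318\right) \left(-900\right) = \left(20 \cdot 25 + 1318\right) \left(-900\right) = \left(500 + 1318\right) \left(-900\right) = 1818 \left(-900\right) = -1636200$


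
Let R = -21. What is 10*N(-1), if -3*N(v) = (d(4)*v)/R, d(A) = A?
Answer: -40/63 ≈ -0.63492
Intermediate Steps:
N(v) = 4*v/63 (N(v) = -4*v/(3*(-21)) = -4*v*(-1)/(3*21) = -(-4)*v/63 = 4*v/63)
10*N(-1) = 10*((4/63)*(-1)) = 10*(-4/63) = -40/63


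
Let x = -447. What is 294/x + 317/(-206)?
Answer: -67421/30694 ≈ -2.1966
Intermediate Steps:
294/x + 317/(-206) = 294/(-447) + 317/(-206) = 294*(-1/447) + 317*(-1/206) = -98/149 - 317/206 = -67421/30694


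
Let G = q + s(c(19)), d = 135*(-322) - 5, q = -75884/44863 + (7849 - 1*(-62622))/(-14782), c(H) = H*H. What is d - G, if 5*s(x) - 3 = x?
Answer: -7598707287851/174517070 ≈ -43541.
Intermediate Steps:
c(H) = H**2
s(x) = 3/5 + x/5
q = -225434619/34903414 (q = -75884*1/44863 + (7849 + 62622)*(-1/14782) = -75884/44863 + 70471*(-1/14782) = -75884/44863 - 3709/778 = -225434619/34903414 ≈ -6.4588)
d = -43475 (d = -43470 - 5 = -43475)
G = 11577669601/174517070 (G = -225434619/34903414 + (3/5 + (1/5)*19**2) = -225434619/34903414 + (3/5 + (1/5)*361) = -225434619/34903414 + (3/5 + 361/5) = -225434619/34903414 + 364/5 = 11577669601/174517070 ≈ 66.341)
d - G = -43475 - 1*11577669601/174517070 = -43475 - 11577669601/174517070 = -7598707287851/174517070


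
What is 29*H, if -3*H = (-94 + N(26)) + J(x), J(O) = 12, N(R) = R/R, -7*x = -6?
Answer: 783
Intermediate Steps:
x = 6/7 (x = -⅐*(-6) = 6/7 ≈ 0.85714)
N(R) = 1
H = 27 (H = -((-94 + 1) + 12)/3 = -(-93 + 12)/3 = -⅓*(-81) = 27)
29*H = 29*27 = 783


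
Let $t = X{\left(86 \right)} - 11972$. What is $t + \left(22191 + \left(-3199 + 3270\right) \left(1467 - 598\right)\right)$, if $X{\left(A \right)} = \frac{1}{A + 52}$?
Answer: $\frac{9924685}{138} \approx 71918.0$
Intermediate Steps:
$X{\left(A \right)} = \frac{1}{52 + A}$
$t = - \frac{1652135}{138}$ ($t = \frac{1}{52 + 86} - 11972 = \frac{1}{138} - 11972 = - \frac{1652135}{138} \approx -11972.0$)
$t + \left(22191 + \left(-3199 + 3270\right) \left(1467 - 598\right)\right) = - \frac{1652135}{138} + \left(22191 + \left(-3199 + 3270\right) \left(1467 - 598\right)\right) = - \frac{1652135}{138} + \left(22191 + 71 \cdot 869\right) = - \frac{1652135}{138} + \left(22191 + 61699\right) = - \frac{1652135}{138} + 83890 = \frac{9924685}{138}$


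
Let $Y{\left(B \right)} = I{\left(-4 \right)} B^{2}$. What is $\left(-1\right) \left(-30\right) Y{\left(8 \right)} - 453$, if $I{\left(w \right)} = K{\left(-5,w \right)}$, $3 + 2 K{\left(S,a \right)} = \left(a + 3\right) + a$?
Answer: $-8133$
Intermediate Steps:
$K{\left(S,a \right)} = a$ ($K{\left(S,a \right)} = - \frac{3}{2} + \frac{\left(a + 3\right) + a}{2} = - \frac{3}{2} + \frac{\left(3 + a\right) + a}{2} = - \frac{3}{2} + \frac{3 + 2 a}{2} = - \frac{3}{2} + \left(\frac{3}{2} + a\right) = a$)
$I{\left(w \right)} = w$
$Y{\left(B \right)} = - 4 B^{2}$
$\left(-1\right) \left(-30\right) Y{\left(8 \right)} - 453 = \left(-1\right) \left(-30\right) \left(- 4 \cdot 8^{2}\right) - 453 = 30 \left(\left(-4\right) 64\right) - 453 = 30 \left(-256\right) - 453 = -7680 - 453 = -8133$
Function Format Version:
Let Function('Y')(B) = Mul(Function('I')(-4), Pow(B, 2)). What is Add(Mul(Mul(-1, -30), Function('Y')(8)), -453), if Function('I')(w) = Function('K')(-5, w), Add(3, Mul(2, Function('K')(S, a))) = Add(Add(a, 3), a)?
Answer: -8133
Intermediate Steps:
Function('K')(S, a) = a (Function('K')(S, a) = Add(Rational(-3, 2), Mul(Rational(1, 2), Add(Add(a, 3), a))) = Add(Rational(-3, 2), Mul(Rational(1, 2), Add(Add(3, a), a))) = Add(Rational(-3, 2), Mul(Rational(1, 2), Add(3, Mul(2, a)))) = Add(Rational(-3, 2), Add(Rational(3, 2), a)) = a)
Function('I')(w) = w
Function('Y')(B) = Mul(-4, Pow(B, 2))
Add(Mul(Mul(-1, -30), Function('Y')(8)), -453) = Add(Mul(Mul(-1, -30), Mul(-4, Pow(8, 2))), -453) = Add(Mul(30, Mul(-4, 64)), -453) = Add(Mul(30, -256), -453) = Add(-7680, -453) = -8133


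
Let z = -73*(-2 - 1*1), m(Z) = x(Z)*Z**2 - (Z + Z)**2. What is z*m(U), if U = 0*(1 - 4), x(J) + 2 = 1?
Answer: 0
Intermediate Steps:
x(J) = -1 (x(J) = -2 + 1 = -1)
U = 0 (U = 0*(-3) = 0)
m(Z) = -5*Z**2 (m(Z) = -Z**2 - (Z + Z)**2 = -Z**2 - (2*Z)**2 = -Z**2 - 4*Z**2 = -5*Z**2)
z = 219 (z = -73*(-2 - 1) = -73*(-3) = 219)
z*m(U) = 219*(-5*0**2) = 219*(-5*0) = 219*0 = 0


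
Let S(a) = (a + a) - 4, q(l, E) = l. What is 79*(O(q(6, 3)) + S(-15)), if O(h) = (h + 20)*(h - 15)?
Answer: -21172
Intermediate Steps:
S(a) = -4 + 2*a (S(a) = 2*a - 4 = -4 + 2*a)
O(h) = (-15 + h)*(20 + h) (O(h) = (20 + h)*(-15 + h) = (-15 + h)*(20 + h))
79*(O(q(6, 3)) + S(-15)) = 79*((-300 + 6² + 5*6) + (-4 + 2*(-15))) = 79*((-300 + 36 + 30) + (-4 - 30)) = 79*(-234 - 34) = 79*(-268) = -21172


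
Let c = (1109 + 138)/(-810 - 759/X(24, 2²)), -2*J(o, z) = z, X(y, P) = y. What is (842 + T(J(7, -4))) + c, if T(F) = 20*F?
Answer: 5928530/6733 ≈ 880.52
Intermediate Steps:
J(o, z) = -z/2
c = -9976/6733 (c = (1109 + 138)/(-810 - 759/24) = 1247/(-810 - 759*1/24) = 1247/(-810 - 253/8) = 1247/(-6733/8) = 1247*(-8/6733) = -9976/6733 ≈ -1.4817)
(842 + T(J(7, -4))) + c = (842 + 20*(-½*(-4))) - 9976/6733 = (842 + 20*2) - 9976/6733 = (842 + 40) - 9976/6733 = 882 - 9976/6733 = 5928530/6733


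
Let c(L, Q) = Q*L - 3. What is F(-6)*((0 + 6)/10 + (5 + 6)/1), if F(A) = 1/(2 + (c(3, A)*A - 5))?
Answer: 58/615 ≈ 0.094309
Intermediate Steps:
c(L, Q) = -3 + L*Q (c(L, Q) = L*Q - 3 = -3 + L*Q)
F(A) = 1/(-3 + A*(-3 + 3*A)) (F(A) = 1/(2 + ((-3 + 3*A)*A - 5)) = 1/(2 + (A*(-3 + 3*A) - 5)) = 1/(2 + (-5 + A*(-3 + 3*A))) = 1/(-3 + A*(-3 + 3*A)))
F(-6)*((0 + 6)/10 + (5 + 6)/1) = (1/(3*(-1 - 6*(-1 - 6))))*((0 + 6)/10 + (5 + 6)/1) = (1/(3*(-1 - 6*(-7))))*(6*(⅒) + 11*1) = (1/(3*(-1 + 42)))*(⅗ + 11) = ((⅓)/41)*(58/5) = ((⅓)*(1/41))*(58/5) = (1/123)*(58/5) = 58/615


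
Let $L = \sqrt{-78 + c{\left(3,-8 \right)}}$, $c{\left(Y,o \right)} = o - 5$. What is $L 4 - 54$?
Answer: $-54 + 4 i \sqrt{91} \approx -54.0 + 38.158 i$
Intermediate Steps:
$c{\left(Y,o \right)} = -5 + o$ ($c{\left(Y,o \right)} = o - 5 = -5 + o$)
$L = i \sqrt{91}$ ($L = \sqrt{-78 - 13} = \sqrt{-91} = i \sqrt{91} \approx 9.5394 i$)
$L 4 - 54 = i \sqrt{91} \cdot 4 - 54 = 4 i \sqrt{91} - 54 = -54 + 4 i \sqrt{91}$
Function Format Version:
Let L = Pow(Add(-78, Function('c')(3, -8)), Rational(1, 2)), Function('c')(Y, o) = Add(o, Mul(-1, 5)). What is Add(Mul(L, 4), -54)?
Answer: Add(-54, Mul(4, I, Pow(91, Rational(1, 2)))) ≈ Add(-54.000, Mul(38.158, I))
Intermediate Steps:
Function('c')(Y, o) = Add(-5, o) (Function('c')(Y, o) = Add(o, -5) = Add(-5, o))
L = Mul(I, Pow(91, Rational(1, 2))) (L = Pow(Add(-78, Add(-5, -8)), Rational(1, 2)) = Pow(Add(-78, -13), Rational(1, 2)) = Pow(-91, Rational(1, 2)) = Mul(I, Pow(91, Rational(1, 2))) ≈ Mul(9.5394, I))
Add(Mul(L, 4), -54) = Add(Mul(Mul(I, Pow(91, Rational(1, 2))), 4), -54) = Add(Mul(4, I, Pow(91, Rational(1, 2))), -54) = Add(-54, Mul(4, I, Pow(91, Rational(1, 2))))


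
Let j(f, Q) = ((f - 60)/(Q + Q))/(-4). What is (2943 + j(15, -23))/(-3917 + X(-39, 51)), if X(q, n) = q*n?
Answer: -541467/1086704 ≈ -0.49827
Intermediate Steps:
X(q, n) = n*q
j(f, Q) = -(-60 + f)/(8*Q) (j(f, Q) = ((-60 + f)/((2*Q)))*(-1/4) = ((-60 + f)*(1/(2*Q)))*(-1/4) = ((-60 + f)/(2*Q))*(-1/4) = -(-60 + f)/(8*Q))
(2943 + j(15, -23))/(-3917 + X(-39, 51)) = (2943 + (1/8)*(60 - 1*15)/(-23))/(-3917 + 51*(-39)) = (2943 + (1/8)*(-1/23)*(60 - 15))/(-3917 - 1989) = (2943 + (1/8)*(-1/23)*45)/(-5906) = (2943 - 45/184)*(-1/5906) = (541467/184)*(-1/5906) = -541467/1086704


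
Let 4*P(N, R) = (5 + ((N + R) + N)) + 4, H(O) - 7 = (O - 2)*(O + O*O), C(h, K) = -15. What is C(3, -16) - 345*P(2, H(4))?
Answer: -5190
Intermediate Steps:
H(O) = 7 + (-2 + O)*(O + O²) (H(O) = 7 + (O - 2)*(O + O*O) = 7 + (-2 + O)*(O + O²))
P(N, R) = 9/4 + N/2 + R/4 (P(N, R) = ((5 + ((N + R) + N)) + 4)/4 = ((5 + (R + 2*N)) + 4)/4 = ((5 + R + 2*N) + 4)/4 = (9 + R + 2*N)/4 = 9/4 + N/2 + R/4)
C(3, -16) - 345*P(2, H(4)) = -15 - 345*(9/4 + (½)*2 + (7 + 4³ - 1*4² - 2*4)/4) = -15 - 345*(9/4 + 1 + (7 + 64 - 1*16 - 8)/4) = -15 - 345*(9/4 + 1 + (7 + 64 - 16 - 8)/4) = -15 - 345*(9/4 + 1 + (¼)*47) = -15 - 345*(9/4 + 1 + 47/4) = -15 - 345*15 = -15 - 5175 = -5190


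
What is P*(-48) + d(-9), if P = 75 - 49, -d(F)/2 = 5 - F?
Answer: -1276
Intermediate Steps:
d(F) = -10 + 2*F (d(F) = -2*(5 - F) = -10 + 2*F)
P = 26
P*(-48) + d(-9) = 26*(-48) + (-10 + 2*(-9)) = -1248 + (-10 - 18) = -1248 - 28 = -1276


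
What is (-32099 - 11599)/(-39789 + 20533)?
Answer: 21849/9628 ≈ 2.2693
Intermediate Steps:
(-32099 - 11599)/(-39789 + 20533) = -43698/(-19256) = -43698*(-1/19256) = 21849/9628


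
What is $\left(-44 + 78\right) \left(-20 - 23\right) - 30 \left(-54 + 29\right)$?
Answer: $-712$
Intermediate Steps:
$\left(-44 + 78\right) \left(-20 - 23\right) - 30 \left(-54 + 29\right) = 34 \left(-43\right) - -750 = -1462 + 750 = -712$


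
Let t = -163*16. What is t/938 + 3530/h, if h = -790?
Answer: -268573/37051 ≈ -7.2487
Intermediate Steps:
t = -2608
t/938 + 3530/h = -2608/938 + 3530/(-790) = -2608*1/938 + 3530*(-1/790) = -1304/469 - 353/79 = -268573/37051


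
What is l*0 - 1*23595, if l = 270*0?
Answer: -23595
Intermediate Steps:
l = 0
l*0 - 1*23595 = 0*0 - 1*23595 = 0 - 23595 = -23595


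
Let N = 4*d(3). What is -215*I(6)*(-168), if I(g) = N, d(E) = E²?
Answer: 1300320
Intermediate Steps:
N = 36 (N = 4*3² = 4*9 = 36)
I(g) = 36
-215*I(6)*(-168) = -215*36*(-168) = -7740*(-168) = 1300320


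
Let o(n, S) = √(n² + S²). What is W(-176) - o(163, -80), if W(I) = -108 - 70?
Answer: -178 - √32969 ≈ -359.57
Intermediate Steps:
o(n, S) = √(S² + n²)
W(I) = -178
W(-176) - o(163, -80) = -178 - √((-80)² + 163²) = -178 - √(6400 + 26569) = -178 - √32969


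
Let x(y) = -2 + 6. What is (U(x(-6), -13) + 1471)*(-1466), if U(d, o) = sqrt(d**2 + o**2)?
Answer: -2156486 - 1466*sqrt(185) ≈ -2.1764e+6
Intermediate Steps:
x(y) = 4
(U(x(-6), -13) + 1471)*(-1466) = (sqrt(4**2 + (-13)**2) + 1471)*(-1466) = (sqrt(16 + 169) + 1471)*(-1466) = (sqrt(185) + 1471)*(-1466) = (1471 + sqrt(185))*(-1466) = -2156486 - 1466*sqrt(185)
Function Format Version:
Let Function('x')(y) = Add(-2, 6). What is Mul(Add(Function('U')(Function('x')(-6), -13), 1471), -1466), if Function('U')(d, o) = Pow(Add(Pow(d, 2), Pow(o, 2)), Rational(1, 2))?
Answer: Add(-2156486, Mul(-1466, Pow(185, Rational(1, 2)))) ≈ -2.1764e+6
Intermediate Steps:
Function('x')(y) = 4
Mul(Add(Function('U')(Function('x')(-6), -13), 1471), -1466) = Mul(Add(Pow(Add(Pow(4, 2), Pow(-13, 2)), Rational(1, 2)), 1471), -1466) = Mul(Add(Pow(Add(16, 169), Rational(1, 2)), 1471), -1466) = Mul(Add(Pow(185, Rational(1, 2)), 1471), -1466) = Mul(Add(1471, Pow(185, Rational(1, 2))), -1466) = Add(-2156486, Mul(-1466, Pow(185, Rational(1, 2))))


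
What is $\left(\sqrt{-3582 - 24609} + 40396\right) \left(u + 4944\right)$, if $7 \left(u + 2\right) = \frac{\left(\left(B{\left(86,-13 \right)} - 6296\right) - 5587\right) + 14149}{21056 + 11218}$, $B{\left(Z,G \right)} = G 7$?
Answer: $\frac{7516947809446}{37653} + \frac{372162977 i \sqrt{28191}}{75306} \approx 1.9964 \cdot 10^{8} + 8.2977 \cdot 10^{5} i$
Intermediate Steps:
$B{\left(Z,G \right)} = 7 G$
$u = - \frac{149887}{75306}$ ($u = -2 + \frac{\left(\left(\left(7 \left(-13\right) - 6296\right) - 5587\right) + 14149\right) \frac{1}{21056 + 11218}}{7} = -2 + \frac{\left(\left(\left(-91 - 6296\right) - 5587\right) + 14149\right) \frac{1}{32274}}{7} = -2 + \frac{\left(\left(-6387 - 5587\right) + 14149\right) \frac{1}{32274}}{7} = -2 + \frac{\left(-11974 + 14149\right) \frac{1}{32274}}{7} = -2 + \frac{2175 \cdot \frac{1}{32274}}{7} = -2 + \frac{1}{7} \cdot \frac{725}{10758} = -2 + \frac{725}{75306} = - \frac{149887}{75306} \approx -1.9904$)
$\left(\sqrt{-3582 - 24609} + 40396\right) \left(u + 4944\right) = \left(\sqrt{-3582 - 24609} + 40396\right) \left(- \frac{149887}{75306} + 4944\right) = \left(\sqrt{-28191} + 40396\right) \frac{372162977}{75306} = \left(i \sqrt{28191} + 40396\right) \frac{372162977}{75306} = \left(40396 + i \sqrt{28191}\right) \frac{372162977}{75306} = \frac{7516947809446}{37653} + \frac{372162977 i \sqrt{28191}}{75306}$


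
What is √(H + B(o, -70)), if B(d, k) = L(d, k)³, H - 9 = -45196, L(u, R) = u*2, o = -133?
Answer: I*√18866283 ≈ 4343.5*I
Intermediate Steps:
L(u, R) = 2*u
H = -45187 (H = 9 - 45196 = -45187)
B(d, k) = 8*d³ (B(d, k) = (2*d)³ = 8*d³)
√(H + B(o, -70)) = √(-45187 + 8*(-133)³) = √(-45187 + 8*(-2352637)) = √(-45187 - 18821096) = √(-18866283) = I*√18866283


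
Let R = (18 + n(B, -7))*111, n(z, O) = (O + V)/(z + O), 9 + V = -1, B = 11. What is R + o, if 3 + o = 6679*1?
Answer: 32809/4 ≈ 8202.3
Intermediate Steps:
V = -10 (V = -9 - 1 = -10)
n(z, O) = (-10 + O)/(O + z) (n(z, O) = (O - 10)/(z + O) = (-10 + O)/(O + z))
R = 6105/4 (R = (18 + (-10 - 7)/(-7 + 11))*111 = (18 - 17/4)*111 = (55/4)*111 = 6105/4 ≈ 1526.3)
o = 6676 (o = -3 + 6679*1 = -3 + 6679 = 6676)
R + o = 6105/4 + 6676 = 32809/4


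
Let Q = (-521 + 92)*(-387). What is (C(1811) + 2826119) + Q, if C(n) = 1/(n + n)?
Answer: 10837538325/3622 ≈ 2.9921e+6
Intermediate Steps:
Q = 166023 (Q = -429*(-387) = 166023)
C(n) = 1/(2*n)
(C(1811) + 2826119) + Q = ((½)/1811 + 2826119) + 166023 = ((½)*(1/1811) + 2826119) + 166023 = (1/3622 + 2826119) + 166023 = 10236203019/3622 + 166023 = 10837538325/3622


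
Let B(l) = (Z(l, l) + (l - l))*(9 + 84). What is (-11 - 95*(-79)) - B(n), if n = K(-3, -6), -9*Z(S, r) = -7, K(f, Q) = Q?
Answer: 22265/3 ≈ 7421.7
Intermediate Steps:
Z(S, r) = 7/9 (Z(S, r) = -⅑*(-7) = 7/9)
n = -6
B(l) = 217/3 (B(l) = (7/9 + (l - l))*(9 + 84) = (7/9 + 0)*93 = (7/9)*93 = 217/3)
(-11 - 95*(-79)) - B(n) = (-11 - 95*(-79)) - 1*217/3 = (-11 + 7505) - 217/3 = 7494 - 217/3 = 22265/3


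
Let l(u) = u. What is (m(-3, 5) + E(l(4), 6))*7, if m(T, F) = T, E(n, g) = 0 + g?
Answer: 21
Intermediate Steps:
E(n, g) = g
(m(-3, 5) + E(l(4), 6))*7 = (-3 + 6)*7 = 3*7 = 21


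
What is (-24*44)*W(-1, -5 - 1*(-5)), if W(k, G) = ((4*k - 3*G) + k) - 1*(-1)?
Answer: 4224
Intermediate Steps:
W(k, G) = 1 - 3*G + 5*k (W(k, G) = ((-3*G + 4*k) + k) + 1 = (-3*G + 5*k) + 1 = 1 - 3*G + 5*k)
(-24*44)*W(-1, -5 - 1*(-5)) = (-24*44)*(1 - 3*(-5 - 1*(-5)) + 5*(-1)) = -1056*(1 - 3*(-5 + 5) - 5) = -1056*(1 - 3*0 - 5) = -1056*(1 + 0 - 5) = -1056*(-4) = 4224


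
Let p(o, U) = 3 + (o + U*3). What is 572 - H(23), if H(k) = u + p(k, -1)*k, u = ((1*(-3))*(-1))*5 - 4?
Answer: 32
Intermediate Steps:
u = 11 (u = -3*(-1)*5 - 4 = 3*5 - 4 = 15 - 4 = 11)
p(o, U) = 3 + o + 3*U (p(o, U) = 3 + (o + 3*U) = 3 + o + 3*U)
H(k) = 11 + k² (H(k) = 11 + (3 + k + 3*(-1))*k = 11 + (3 + k - 3)*k = 11 + k*k = 11 + k²)
572 - H(23) = 572 - (11 + 23²) = 572 - (11 + 529) = 572 - 1*540 = 572 - 540 = 32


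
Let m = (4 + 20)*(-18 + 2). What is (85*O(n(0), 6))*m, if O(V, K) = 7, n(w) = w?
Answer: -228480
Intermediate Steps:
m = -384 (m = 24*(-16) = -384)
(85*O(n(0), 6))*m = (85*7)*(-384) = 595*(-384) = -228480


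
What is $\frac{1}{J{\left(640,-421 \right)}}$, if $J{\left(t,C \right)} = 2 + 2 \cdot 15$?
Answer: $\frac{1}{32} \approx 0.03125$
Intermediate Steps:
$J{\left(t,C \right)} = 32$ ($J{\left(t,C \right)} = 2 + 30 = 32$)
$\frac{1}{J{\left(640,-421 \right)}} = \frac{1}{32}$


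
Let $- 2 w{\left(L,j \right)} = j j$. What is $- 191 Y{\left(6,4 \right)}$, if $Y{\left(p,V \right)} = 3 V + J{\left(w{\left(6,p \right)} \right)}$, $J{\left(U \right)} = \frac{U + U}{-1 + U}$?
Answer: $- \frac{50424}{19} \approx -2653.9$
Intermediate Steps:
$w{\left(L,j \right)} = - \frac{j^{2}}{2}$ ($w{\left(L,j \right)} = - \frac{j j}{2} = - \frac{j^{2}}{2}$)
$J{\left(U \right)} = \frac{2 U}{-1 + U}$
$Y{\left(p,V \right)} = 3 V - \frac{p^{2}}{-1 - \frac{p^{2}}{2}}$ ($Y{\left(p,V \right)} = 3 V + \frac{2 \left(- \frac{p^{2}}{2}\right)}{-1 - \frac{p^{2}}{2}} = 3 V - \frac{p^{2}}{-1 - \frac{p^{2}}{2}}$)
$- 191 Y{\left(6,4 \right)} = - 191 \frac{2 \cdot 6^{2} + 3 \cdot 4 \left(2 + 6^{2}\right)}{2 + 6^{2}} = - 191 \frac{2 \cdot 36 + 3 \cdot 4 \left(2 + 36\right)}{2 + 36} = - 191 \frac{72 + 3 \cdot 4 \cdot 38}{38} = - 191 \frac{72 + 456}{38} = - 191 \cdot \frac{1}{38} \cdot 528 = \left(-191\right) \frac{264}{19} = - \frac{50424}{19}$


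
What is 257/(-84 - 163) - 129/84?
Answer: -17817/6916 ≈ -2.5762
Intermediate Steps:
257/(-84 - 163) - 129/84 = 257/(-247) - 129*1/84 = 257*(-1/247) - 43/28 = -257/247 - 43/28 = -17817/6916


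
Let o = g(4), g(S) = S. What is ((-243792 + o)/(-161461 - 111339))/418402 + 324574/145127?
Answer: 9261733258068869/4141201325082800 ≈ 2.2365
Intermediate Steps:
o = 4
((-243792 + o)/(-161461 - 111339))/418402 + 324574/145127 = ((-243792 + 4)/(-161461 - 111339))/418402 + 324574/145127 = -243788/(-272800)*(1/418402) + 324574*(1/145127) = -243788*(-1/272800)*(1/418402) + 324574/145127 = (60947/68200)*(1/418402) + 324574/145127 = 60947/28535016400 + 324574/145127 = 9261733258068869/4141201325082800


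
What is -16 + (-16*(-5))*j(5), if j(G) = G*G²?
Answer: 9984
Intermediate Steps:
j(G) = G³
-16 + (-16*(-5))*j(5) = -16 - 16*(-5)*5³ = -16 + 80*125 = -16 + 10000 = 9984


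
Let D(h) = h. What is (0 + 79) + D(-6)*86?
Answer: -437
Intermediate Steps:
(0 + 79) + D(-6)*86 = (0 + 79) - 6*86 = 79 - 516 = -437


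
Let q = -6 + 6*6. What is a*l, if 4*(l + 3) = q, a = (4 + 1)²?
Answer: 225/2 ≈ 112.50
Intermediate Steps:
a = 25 (a = 5² = 25)
q = 30 (q = -6 + 36 = 30)
l = 9/2 (l = -3 + (¼)*30 = -3 + 15/2 = 9/2 ≈ 4.5000)
a*l = 25*(9/2) = 225/2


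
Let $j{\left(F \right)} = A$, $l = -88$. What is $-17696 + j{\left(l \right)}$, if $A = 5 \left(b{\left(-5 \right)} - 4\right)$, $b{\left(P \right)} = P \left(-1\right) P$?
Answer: $-17841$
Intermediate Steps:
$b{\left(P \right)} = - P^{2}$ ($b{\left(P \right)} = - P P = - P^{2}$)
$A = -145$ ($A = 5 \left(- \left(-5\right)^{2} - 4\right) = 5 \left(\left(-1\right) 25 - 4\right) = 5 \left(-25 - 4\right) = 5 \left(-29\right) = -145$)
$j{\left(F \right)} = -145$
$-17696 + j{\left(l \right)} = -17696 - 145 = -17841$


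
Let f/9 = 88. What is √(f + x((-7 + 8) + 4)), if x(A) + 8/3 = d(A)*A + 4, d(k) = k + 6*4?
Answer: √8445/3 ≈ 30.632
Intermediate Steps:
f = 792 (f = 9*88 = 792)
d(k) = 24 + k (d(k) = k + 24 = 24 + k)
x(A) = 4/3 + A*(24 + A) (x(A) = -8/3 + ((24 + A)*A + 4) = -8/3 + (A*(24 + A) + 4) = -8/3 + (4 + A*(24 + A)) = 4/3 + A*(24 + A))
√(f + x((-7 + 8) + 4)) = √(792 + (4/3 + ((-7 + 8) + 4)*(24 + ((-7 + 8) + 4)))) = √(792 + (4/3 + (1 + 4)*(24 + (1 + 4)))) = √(792 + (4/3 + 5*(24 + 5))) = √(792 + (4/3 + 5*29)) = √(792 + (4/3 + 145)) = √(792 + 439/3) = √(2815/3) = √8445/3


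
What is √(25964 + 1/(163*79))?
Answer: √4305275950233/12877 ≈ 161.13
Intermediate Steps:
√(25964 + 1/(163*79)) = √(25964 + 1/12877) = √(334338429/12877) = √4305275950233/12877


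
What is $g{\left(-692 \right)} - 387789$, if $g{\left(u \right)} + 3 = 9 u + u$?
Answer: $-394712$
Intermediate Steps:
$g{\left(u \right)} = -3 + 10 u$ ($g{\left(u \right)} = -3 + \left(9 u + u\right) = -3 + 10 u$)
$g{\left(-692 \right)} - 387789 = \left(-3 + 10 \left(-692\right)\right) - 387789 = \left(-3 - 6920\right) - 387789 = -6923 - 387789 = -394712$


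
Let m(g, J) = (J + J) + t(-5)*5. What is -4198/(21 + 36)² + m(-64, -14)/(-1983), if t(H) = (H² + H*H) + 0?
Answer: -3015304/2147589 ≈ -1.4040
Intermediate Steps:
t(H) = 2*H² (t(H) = (H² + H²) + 0 = 2*H² + 0 = 2*H²)
m(g, J) = 250 + 2*J (m(g, J) = (J + J) + (2*(-5)²)*5 = 2*J + (2*25)*5 = 2*J + 50*5 = 2*J + 250 = 250 + 2*J)
-4198/(21 + 36)² + m(-64, -14)/(-1983) = -4198/(21 + 36)² + (250 + 2*(-14))/(-1983) = -4198/(57²) + (250 - 28)*(-1/1983) = -4198/3249 + 222*(-1/1983) = -4198*1/3249 - 74/661 = -4198/3249 - 74/661 = -3015304/2147589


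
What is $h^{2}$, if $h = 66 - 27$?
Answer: $1521$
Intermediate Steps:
$h = 39$ ($h = 66 - 27 = 39$)
$h^{2} = 39^{2} = 1521$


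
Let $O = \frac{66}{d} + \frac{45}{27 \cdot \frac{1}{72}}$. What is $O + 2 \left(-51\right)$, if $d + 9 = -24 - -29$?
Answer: $\frac{3}{2} \approx 1.5$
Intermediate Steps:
$d = -4$ ($d = -9 - -5 = -9 + \left(-24 + 29\right) = -9 + 5 = -4$)
$O = \frac{207}{2}$ ($O = \frac{66}{-4} + \frac{45}{27 \cdot \frac{1}{72}} = 66 \left(- \frac{1}{4}\right) + \frac{45}{27 \cdot \frac{1}{72}} = - \frac{33}{2} + \frac{45}{\frac{3}{8}} = - \frac{33}{2} + 45 \cdot \frac{8}{3} = - \frac{33}{2} + 120 = \frac{207}{2} \approx 103.5$)
$O + 2 \left(-51\right) = \frac{207}{2} + 2 \left(-51\right) = \frac{207}{2} - 102 = \frac{3}{2}$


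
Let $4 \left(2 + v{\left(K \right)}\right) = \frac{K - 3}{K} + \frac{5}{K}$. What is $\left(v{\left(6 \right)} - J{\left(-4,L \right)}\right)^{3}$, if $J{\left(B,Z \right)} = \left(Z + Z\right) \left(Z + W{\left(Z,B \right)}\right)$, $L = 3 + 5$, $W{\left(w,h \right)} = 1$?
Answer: $- \frac{83453453}{27} \approx -3.0909 \cdot 10^{6}$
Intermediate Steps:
$L = 8$
$J{\left(B,Z \right)} = 2 Z \left(1 + Z\right)$ ($J{\left(B,Z \right)} = \left(Z + Z\right) \left(Z + 1\right) = 2 Z \left(1 + Z\right)$)
$v{\left(K \right)} = -2 + \frac{5}{4 K} + \frac{-3 + K}{4 K}$ ($v{\left(K \right)} = -2 + \frac{\frac{K - 3}{K} + \frac{5}{K}}{4} = -2 + \frac{\frac{-3 + K}{K} + \frac{5}{K}}{4} = -2 + \frac{\frac{5}{K} + \frac{-3 + K}{K}}{4} = -2 + \left(\frac{5}{4 K} + \frac{-3 + K}{4 K}\right) = -2 + \frac{5}{4 K} + \frac{-3 + K}{4 K}$)
$\left(v{\left(6 \right)} - J{\left(-4,L \right)}\right)^{3} = \left(\frac{2 - 42}{4 \cdot 6} - 2 \cdot 8 \left(1 + 8\right)\right)^{3} = \left(\frac{1}{4} \cdot \frac{1}{6} \left(2 - 42\right) - 2 \cdot 8 \cdot 9\right)^{3} = \left(\frac{1}{4} \cdot \frac{1}{6} \left(-40\right) - 144\right)^{3} = \left(- \frac{5}{3} - 144\right)^{3} = \left(- \frac{437}{3}\right)^{3} = - \frac{83453453}{27}$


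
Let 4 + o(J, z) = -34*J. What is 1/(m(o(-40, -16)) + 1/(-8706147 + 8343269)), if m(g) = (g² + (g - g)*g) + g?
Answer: 362878/667728904775 ≈ 5.4345e-7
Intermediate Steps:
o(J, z) = -4 - 34*J
m(g) = g + g² (m(g) = (g² + 0*g) + g = (g² + 0) + g = g² + g = g + g²)
1/(m(o(-40, -16)) + 1/(-8706147 + 8343269)) = 1/((-4 - 34*(-40))*(1 + (-4 - 34*(-40))) + 1/(-8706147 + 8343269)) = 1/((-4 + 1360)*(1 + (-4 + 1360)) + 1/(-362878)) = 1/(1356*(1 + 1356) - 1/362878) = 1/(1356*1357 - 1/362878) = 1/(1840092 - 1/362878) = 1/(667728904775/362878) = 362878/667728904775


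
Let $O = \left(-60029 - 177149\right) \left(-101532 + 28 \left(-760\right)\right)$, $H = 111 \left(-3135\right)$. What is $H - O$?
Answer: $-29128652521$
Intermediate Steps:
$H = -347985$
$O = 29128304536$ ($O = - 237178 \left(-101532 - 21280\right) = \left(-237178\right) \left(-122812\right) = 29128304536$)
$H - O = -347985 - 29128304536 = -29128652521$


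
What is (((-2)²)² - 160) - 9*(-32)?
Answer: 144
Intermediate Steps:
(((-2)²)² - 160) - 9*(-32) = (4² - 160) + 288 = (16 - 160) + 288 = -144 + 288 = 144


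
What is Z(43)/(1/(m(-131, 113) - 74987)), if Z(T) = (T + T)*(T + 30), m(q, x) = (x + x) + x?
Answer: -468640144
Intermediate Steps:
m(q, x) = 3*x (m(q, x) = 2*x + x = 3*x)
Z(T) = 2*T*(30 + T) (Z(T) = (2*T)*(30 + T) = 2*T*(30 + T))
Z(43)/(1/(m(-131, 113) - 74987)) = (2*43*(30 + 43))/(1/(3*113 - 74987)) = (2*43*73)/(1/(339 - 74987)) = 6278/(1/(-74648)) = 6278/(-1/74648) = 6278*(-74648) = -468640144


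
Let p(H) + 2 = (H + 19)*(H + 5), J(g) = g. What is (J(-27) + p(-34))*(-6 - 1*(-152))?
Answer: 59276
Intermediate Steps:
p(H) = -2 + (5 + H)*(19 + H) (p(H) = -2 + (H + 19)*(H + 5) = -2 + (19 + H)*(5 + H) = -2 + (5 + H)*(19 + H))
(J(-27) + p(-34))*(-6 - 1*(-152)) = (-27 + (93 + (-34)² + 24*(-34)))*(-6 - 1*(-152)) = (-27 + (93 + 1156 - 816))*(-6 + 152) = (-27 + 433)*146 = 406*146 = 59276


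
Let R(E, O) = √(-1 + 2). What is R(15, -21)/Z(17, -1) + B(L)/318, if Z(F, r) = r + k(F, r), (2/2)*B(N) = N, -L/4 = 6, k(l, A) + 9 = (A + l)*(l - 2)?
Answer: -867/12190 ≈ -0.071124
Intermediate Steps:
k(l, A) = -9 + (-2 + l)*(A + l) (k(l, A) = -9 + (A + l)*(l - 2) = -9 + (A + l)*(-2 + l) = -9 + (-2 + l)*(A + l))
R(E, O) = 1 (R(E, O) = √1 = 1)
L = -24 (L = -4*6 = -24)
B(N) = N
Z(F, r) = -9 + F² - r - 2*F + F*r (Z(F, r) = r + (-9 + F² - 2*r - 2*F + r*F) = r + (-9 + F² - 2*r - 2*F + F*r) = r + (-9 + F² - 2*F - 2*r + F*r) = -9 + F² - r - 2*F + F*r)
R(15, -21)/Z(17, -1) + B(L)/318 = 1/(-9 + 17² - 1*(-1) - 2*17 + 17*(-1)) - 24/318 = 1/(-9 + 289 + 1 - 34 - 17) - 24*1/318 = 1/230 - 4/53 = -867/12190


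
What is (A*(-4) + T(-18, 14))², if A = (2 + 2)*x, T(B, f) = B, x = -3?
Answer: 900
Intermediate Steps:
A = -12 (A = (2 + 2)*(-3) = 4*(-3) = -12)
(A*(-4) + T(-18, 14))² = (-12*(-4) - 18)² = (48 - 18)² = 30² = 900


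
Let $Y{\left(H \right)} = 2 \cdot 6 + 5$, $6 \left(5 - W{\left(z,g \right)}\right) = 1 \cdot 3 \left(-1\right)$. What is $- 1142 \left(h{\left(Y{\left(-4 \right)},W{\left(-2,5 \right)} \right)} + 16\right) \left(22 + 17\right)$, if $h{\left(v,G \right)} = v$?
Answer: $-1469754$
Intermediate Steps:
$W{\left(z,g \right)} = \frac{11}{2}$ ($W{\left(z,g \right)} = 5 - \frac{1 \cdot 3 \left(-1\right)}{6} = 5 - \frac{3 \left(-1\right)}{6} = 5 - - \frac{1}{2} = 5 + \frac{1}{2} = \frac{11}{2}$)
$Y{\left(H \right)} = 17$ ($Y{\left(H \right)} = 12 + 5 = 17$)
$- 1142 \left(h{\left(Y{\left(-4 \right)},W{\left(-2,5 \right)} \right)} + 16\right) \left(22 + 17\right) = - 1142 \left(17 + 16\right) \left(22 + 17\right) = - 1142 \cdot 33 \cdot 39 = \left(-1142\right) 1287 = -1469754$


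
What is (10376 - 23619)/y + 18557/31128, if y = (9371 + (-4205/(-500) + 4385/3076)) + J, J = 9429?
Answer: -2429039748211/22512957973656 ≈ -0.10790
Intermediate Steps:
y = 723238177/38450 (y = (9371 + (-4205/(-500) + 4385/3076)) + 9429 = (9371 + (-4205*(-1/500) + 4385*(1/3076))) + 9429 = (9371 + (841/100 + 4385/3076)) + 9429 = (9371 + 378177/38450) + 9429 = 360693127/38450 + 9429 = 723238177/38450 ≈ 18810.)
(10376 - 23619)/y + 18557/31128 = (10376 - 23619)/(723238177/38450) + 18557/31128 = -13243*38450/723238177 + 18557*(1/31128) = -509193350/723238177 + 18557/31128 = -2429039748211/22512957973656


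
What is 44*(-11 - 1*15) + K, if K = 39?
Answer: -1105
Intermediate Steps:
44*(-11 - 1*15) + K = 44*(-11 - 1*15) + 39 = 44*(-11 - 15) + 39 = 44*(-26) + 39 = -1144 + 39 = -1105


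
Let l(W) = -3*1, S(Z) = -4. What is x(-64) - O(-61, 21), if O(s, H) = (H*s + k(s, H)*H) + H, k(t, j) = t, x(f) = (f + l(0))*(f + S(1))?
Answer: 7097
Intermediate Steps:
l(W) = -3
x(f) = (-4 + f)*(-3 + f) (x(f) = (f - 3)*(f - 4) = (-3 + f)*(-4 + f) = (-4 + f)*(-3 + f))
O(s, H) = H + 2*H*s (O(s, H) = (H*s + s*H) + H = (H*s + H*s) + H = 2*H*s + H = H + 2*H*s)
x(-64) - O(-61, 21) = (12 + (-64)² - 7*(-64)) - 21*(1 + 2*(-61)) = (12 + 4096 + 448) - 21*(1 - 122) = 4556 - 21*(-121) = 4556 - 1*(-2541) = 4556 + 2541 = 7097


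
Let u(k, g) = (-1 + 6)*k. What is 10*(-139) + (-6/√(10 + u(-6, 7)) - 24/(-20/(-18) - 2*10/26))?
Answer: -7301/5 + 3*I*√5/5 ≈ -1460.2 + 1.3416*I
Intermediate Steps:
u(k, g) = 5*k
10*(-139) + (-6/√(10 + u(-6, 7)) - 24/(-20/(-18) - 2*10/26)) = 10*(-139) + (-6/√(10 + 5*(-6)) - 24/(-20/(-18) - 2*10/26)) = -1390 + (-6/√(10 - 30) - 24/(-20*(-1/18) - 20*1/26)) = -1390 + (-6*(-I*√5/10) - 24/(10/9 - 10/13)) = -1390 + (-6*(-I*√5/10) - 24/40/117) = -1390 + (-(-3)*I*√5/5 - 24*117/40) = -1390 + (3*I*√5/5 - 351/5) = -1390 + (-351/5 + 3*I*√5/5) = -7301/5 + 3*I*√5/5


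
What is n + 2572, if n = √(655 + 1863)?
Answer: 2572 + √2518 ≈ 2622.2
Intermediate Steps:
n = √2518 ≈ 50.180
n + 2572 = √2518 + 2572 = 2572 + √2518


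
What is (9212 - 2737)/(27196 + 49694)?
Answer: 1295/15378 ≈ 0.084211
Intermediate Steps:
(9212 - 2737)/(27196 + 49694) = 6475/76890 = 6475*(1/76890) = 1295/15378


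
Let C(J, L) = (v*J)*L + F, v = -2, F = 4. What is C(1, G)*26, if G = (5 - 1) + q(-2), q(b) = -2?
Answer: 0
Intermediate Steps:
G = 2 (G = (5 - 1) - 2 = 4 - 2 = 2)
C(J, L) = 4 - 2*J*L (C(J, L) = (-2*J)*L + 4 = -2*J*L + 4 = 4 - 2*J*L)
C(1, G)*26 = (4 - 2*1*2)*26 = (4 - 4)*26 = 0*26 = 0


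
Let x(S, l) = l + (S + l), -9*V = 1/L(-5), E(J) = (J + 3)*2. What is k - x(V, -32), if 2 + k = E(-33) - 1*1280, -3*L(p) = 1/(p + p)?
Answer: -3824/3 ≈ -1274.7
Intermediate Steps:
L(p) = -1/(6*p) (L(p) = -1/(3*(p + p)) = -1/(2*p)/3 = -1/(6*p))
E(J) = 6 + 2*J (E(J) = (3 + J)*2 = 6 + 2*J)
k = -1342 (k = -2 + ((6 + 2*(-33)) - 1*1280) = -2 + ((6 - 66) - 1280) = -2 + (-60 - 1280) = -2 - 1340 = -1342)
V = -10/3 (V = -1/(9*((-⅙/(-5)))) = -1/(9*((-⅙*(-⅕)))) = -1/(9*1/30) = -⅑*30 = -10/3 ≈ -3.3333)
x(S, l) = S + 2*l
k - x(V, -32) = -1342 - (-10/3 + 2*(-32)) = -1342 - (-10/3 - 64) = -1342 - 1*(-202/3) = -1342 + 202/3 = -3824/3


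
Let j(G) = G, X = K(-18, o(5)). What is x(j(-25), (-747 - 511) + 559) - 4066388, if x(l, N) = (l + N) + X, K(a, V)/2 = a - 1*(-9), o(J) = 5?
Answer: -4067130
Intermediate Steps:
K(a, V) = 18 + 2*a (K(a, V) = 2*(a - 1*(-9)) = 2*(a + 9) = 2*(9 + a) = 18 + 2*a)
X = -18 (X = 18 + 2*(-18) = 18 - 36 = -18)
x(l, N) = -18 + N + l (x(l, N) = (l + N) - 18 = (N + l) - 18 = -18 + N + l)
x(j(-25), (-747 - 511) + 559) - 4066388 = (-18 + ((-747 - 511) + 559) - 25) - 4066388 = (-18 + (-1258 + 559) - 25) - 4066388 = (-18 - 699 - 25) - 4066388 = -742 - 4066388 = -4067130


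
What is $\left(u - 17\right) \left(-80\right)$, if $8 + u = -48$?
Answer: $5840$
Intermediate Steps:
$u = -56$ ($u = -8 - 48 = -56$)
$\left(u - 17\right) \left(-80\right) = \left(-56 - 17\right) \left(-80\right) = \left(-73\right) \left(-80\right) = 5840$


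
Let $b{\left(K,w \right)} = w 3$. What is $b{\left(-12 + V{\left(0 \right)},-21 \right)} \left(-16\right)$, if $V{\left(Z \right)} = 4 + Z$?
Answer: $1008$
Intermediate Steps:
$b{\left(K,w \right)} = 3 w$
$b{\left(-12 + V{\left(0 \right)},-21 \right)} \left(-16\right) = 3 \left(-21\right) \left(-16\right) = \left(-63\right) \left(-16\right) = 1008$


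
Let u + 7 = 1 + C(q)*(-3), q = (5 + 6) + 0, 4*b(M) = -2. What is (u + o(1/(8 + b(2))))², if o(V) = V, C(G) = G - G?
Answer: 7744/225 ≈ 34.418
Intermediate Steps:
b(M) = -½ (b(M) = (¼)*(-2) = -½)
q = 11 (q = 11 + 0 = 11)
C(G) = 0
u = -6 (u = -7 + (1 + 0*(-3)) = -7 + (1 + 0) = -7 + 1 = -6)
(u + o(1/(8 + b(2))))² = (-6 + 1/(8 - ½))² = (-6 + 1/(15/2))² = (-6 + 2/15)² = (-88/15)² = 7744/225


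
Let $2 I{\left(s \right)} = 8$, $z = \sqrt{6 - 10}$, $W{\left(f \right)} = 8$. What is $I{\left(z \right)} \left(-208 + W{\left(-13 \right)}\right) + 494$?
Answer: $-306$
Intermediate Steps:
$z = 2 i$ ($z = \sqrt{-4} = 2 i \approx 2.0 i$)
$I{\left(s \right)} = 4$ ($I{\left(s \right)} = \frac{1}{2} \cdot 8 = 4$)
$I{\left(z \right)} \left(-208 + W{\left(-13 \right)}\right) + 494 = 4 \left(-208 + 8\right) + 494 = 4 \left(-200\right) + 494 = -800 + 494 = -306$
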